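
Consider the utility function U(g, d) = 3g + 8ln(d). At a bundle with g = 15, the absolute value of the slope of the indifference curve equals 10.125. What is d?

MU_g = 3, MU_d = 8/d.
MRS = 3 ÷ (8/d).
MRS depends only on d: 0.375·d = 10.125 ⇒ d = 10.125/0.375 = 27.

d = 27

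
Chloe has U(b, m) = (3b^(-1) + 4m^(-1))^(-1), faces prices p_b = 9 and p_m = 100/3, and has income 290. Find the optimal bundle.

b* = 10, m* = 6

For CES with ρ = -1, MRS = (3/4)·(m/b)^2.
Tangency: set MRS = p_b/p_m = 9/(100/3) = 27/100.
So (m/b)^2 = 9/25; taking the square root, m/b = 0.6, i.e. m = 0.6·b.
Substitute into the budget 9·b + (100/3)·m = 290: 29·b = 290, so b* = 10 and m* = 0.6·10 = 6.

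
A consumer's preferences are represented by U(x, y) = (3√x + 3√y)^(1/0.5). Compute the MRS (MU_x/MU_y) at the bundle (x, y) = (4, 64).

For CES with ρ = 0.5, MRS = √(y/x).
At (4, 64): MRS = 4.
So at (4, 64) the consumer would give up 4 units of y for one more unit of x.

MRS = 4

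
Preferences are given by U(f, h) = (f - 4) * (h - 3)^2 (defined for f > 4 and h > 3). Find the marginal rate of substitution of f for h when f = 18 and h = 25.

MRS = 11/14

MU_f = (h−3)^2, MU_h = 2·(f−4)·(h−3).
MRS = (1/2)·(h−3)/(f−4).
At (18, 25): MRS = 11/14.
That is, one extra unit of f is worth 11/14 units of h at the margin.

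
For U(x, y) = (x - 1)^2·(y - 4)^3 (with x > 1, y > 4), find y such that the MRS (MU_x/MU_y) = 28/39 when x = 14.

MU_x = 2·(x−1)·(y−4)^3, MU_y = 3·(x−1)^2·(y−4)^2.
MRS = (2/3)·(y−4)/(x−1).
Substitute x = 14: MRS = (y − 4)/19.5. Setting this equal to 28/39 gives y − 4 = (28/39)·19.5 = 14, so y = 18.

y = 18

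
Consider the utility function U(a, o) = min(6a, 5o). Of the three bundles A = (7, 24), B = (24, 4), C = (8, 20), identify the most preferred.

Evaluate utility at each bundle:
U(A) = 42.
U(B) = 20.
U(C) = 48.
Highest utility is C, so C ≻ A ≻ B.

Bundle C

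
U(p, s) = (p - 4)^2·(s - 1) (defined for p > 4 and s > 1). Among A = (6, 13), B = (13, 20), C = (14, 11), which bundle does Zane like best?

Bundle B

Evaluate utility at each bundle:
U(A) = 48.
U(B) = 1539.
U(C) = 1000.
Highest utility is B, so B ≻ C ≻ A.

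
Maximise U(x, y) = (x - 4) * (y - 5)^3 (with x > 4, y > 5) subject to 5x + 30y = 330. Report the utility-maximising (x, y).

x* = 12, y* = 9

MU_x = (y−5)^3, MU_y = 3·(x−4)·(y−5)^2.
MRS = (1/3)·(y−5)/(x−4).
Tangency: set MRS = p_x/p_y = 5/30 = 1/6.
So (1/3)·(y − 5)/(x − 4) = 1/6, i.e. (y − 5) = 0.5·(x − 4).
Rewrite the budget in excess-of-subsistence terms: 5·(x − 4) + 30·(y − 5) = 330 − 5·4 − 30·5 = 160.
Substituting, 20·(x − 4) = 160, so x − 4 = 8 and x* = 12.
Then y − 5 = 0.5·8 = 4, so y* = 9.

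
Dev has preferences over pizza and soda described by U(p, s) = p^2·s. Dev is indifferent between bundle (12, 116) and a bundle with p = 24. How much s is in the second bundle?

U(12, 116) = 16704.
Set U(24, s) = 16704 and solve.
With p = 24: 24^2 = 576, so s = 16704/576 = 29.
Check: U(24, 29) = 16704.

s = 29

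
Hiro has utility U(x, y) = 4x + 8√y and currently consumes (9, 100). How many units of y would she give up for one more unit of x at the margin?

MU_x = 4, MU_y = 8/(2√y).
MRS = 4 ÷ (8/(2√y)).
At (9, 100): MRS = 10.
So at (9, 100) the consumer would give up 10 units of y for one more unit of x.

MRS = 10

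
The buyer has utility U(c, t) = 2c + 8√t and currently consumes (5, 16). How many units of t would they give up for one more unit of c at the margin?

MRS = 2

MU_c = 2, MU_t = 8/(2√t).
MRS = 2 ÷ (8/(2√t)).
At (5, 16): MRS = 2.
The indifference curve has slope −2 at this bundle.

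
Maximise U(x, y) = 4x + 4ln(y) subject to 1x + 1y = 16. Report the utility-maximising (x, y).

x* = 15, y* = 1

MU_x = 4, MU_y = 4/y.
MRS = 4 ÷ (4/y).
Tangency: set MRS = p_x/p_y = 1/1 = 1.
MRS depends only on y: y = 1 ⇒ y* = 1.
From the budget, 1·x = 16 − 1·1 = 15, so x* = 15.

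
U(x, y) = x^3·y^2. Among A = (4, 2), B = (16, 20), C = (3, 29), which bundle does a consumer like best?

Evaluate utility at each bundle:
U(A) = 256.
U(B) = 1638400.
U(C) = 22707.
Highest utility is B, so B ≻ C ≻ A.

Bundle B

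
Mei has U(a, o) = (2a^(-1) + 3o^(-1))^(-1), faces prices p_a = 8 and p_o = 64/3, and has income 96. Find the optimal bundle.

For CES with ρ = -1, MRS = (2/3)·(o/a)^2.
Tangency: set MRS = p_a/p_o = 8/(64/3) = 0.375.
So (o/a)^2 = 9/16; taking the square root, o/a = 0.75, i.e. o = 0.75·a.
Substitute into the budget 8·a + (64/3)·o = 96: 24·a = 96, so a* = 4 and o* = 0.75·4 = 3.

a* = 4, o* = 3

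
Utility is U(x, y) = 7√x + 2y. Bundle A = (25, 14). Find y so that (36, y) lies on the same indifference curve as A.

y = 10.5

U(25, 14) = 63.
Set U(36, y) = 63 and solve.
With x = 36: √36 = 6, so 2y = 63 − 7·6 = 21 and y = 10.5.
Check: U(36, 10.5) = 63.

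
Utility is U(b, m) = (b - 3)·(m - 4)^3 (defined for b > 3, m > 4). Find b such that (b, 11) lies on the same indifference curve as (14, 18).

U(14, 18) = 30184.
Set U(b, 11) = 30184 and solve.
With m = 11: (11 − 4)^3 = 343, so (b − 3) = 30184/343 = 88.
So b = 3 + 88 = 91.
Check: U(91, 11) = 30184.

b = 91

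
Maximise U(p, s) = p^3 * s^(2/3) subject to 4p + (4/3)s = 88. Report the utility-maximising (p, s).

MU_p = 3·p^2·s^(2/3) and MU_s = 2/3·p^3·s^(-1/3).
MRS = MU_p/MU_s = (4.5)·s/p.
Tangency: set MRS = p_p/p_s = 4/(4/3) = 3.
So (4.5)·s/p = 3, i.e. s = (2/3)·p.
Substitute into the budget 4·p + (4/3)·s = 88: (44/9)·p = 88, so p* = 18.
Then s* = (2/3)·18 = 12.

p* = 18, s* = 12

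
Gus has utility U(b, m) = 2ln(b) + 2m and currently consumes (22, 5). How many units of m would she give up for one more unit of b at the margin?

MRS = 1/22

MU_b = 2/b, MU_m = 2.
MRS = 2/b ÷ 2.
At (22, 5): MRS = 1/22.
The indifference curve has slope −1/22 at this bundle.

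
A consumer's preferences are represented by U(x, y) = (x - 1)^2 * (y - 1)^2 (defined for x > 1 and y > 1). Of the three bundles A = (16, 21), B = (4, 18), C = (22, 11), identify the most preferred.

Bundle A

Evaluate utility at each bundle:
U(A) = 90000.
U(B) = 2601.
U(C) = 44100.
Highest utility is A, so A ≻ C ≻ B.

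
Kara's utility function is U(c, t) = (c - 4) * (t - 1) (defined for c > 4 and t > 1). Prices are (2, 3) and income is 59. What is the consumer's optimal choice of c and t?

c* = 16, t* = 9

MU_c = (t−1), MU_t = (c−4).
MRS = (t−1)/(c−4).
Tangency: set MRS = p_c/p_t = 2/3.
So (t − 1)/(c − 4) = 2/3, i.e. (t − 1) = (2/3)·(c − 4).
Rewrite the budget in excess-of-subsistence terms: 2·(c − 4) + 3·(t − 1) = 59 − 2·4 − 3·1 = 48.
Substituting, 4·(c − 4) = 48, so c − 4 = 12 and c* = 16.
Then t − 1 = (2/3)·12 = 8, so t* = 9.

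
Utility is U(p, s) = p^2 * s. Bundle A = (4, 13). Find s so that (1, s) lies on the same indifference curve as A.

U(4, 13) = 208.
Set U(1, s) = 208 and solve.
With p = 1: 1^2 = 1, so s = 208/1 = 208.
Check: U(1, 208) = 208.

s = 208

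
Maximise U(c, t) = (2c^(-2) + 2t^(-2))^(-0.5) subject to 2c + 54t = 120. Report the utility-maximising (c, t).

For CES with ρ = -2, MRS = (t/c)^3.
Tangency: set MRS = p_c/p_t = 2/54 = 1/27.
So (t/c)^3 = 1/27; taking the cube root, t/c = 1/3, i.e. t = (1/3)·c.
Substitute into the budget 2·c + 54·t = 120: 20·c = 120, so c* = 6 and t* = (1/3)·6 = 2.

c* = 6, t* = 2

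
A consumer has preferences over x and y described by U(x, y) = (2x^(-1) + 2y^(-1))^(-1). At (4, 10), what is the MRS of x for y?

For CES with ρ = -1, MRS = (y/x)^2.
At (4, 10): MRS = 6.25.
That is, one extra unit of x is worth 6.25 units of y at the margin.

MRS = 6.25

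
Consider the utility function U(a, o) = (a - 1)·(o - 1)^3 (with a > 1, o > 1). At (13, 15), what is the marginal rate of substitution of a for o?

MU_a = (o−1)^3, MU_o = 3·(a−1)·(o−1)^2.
MRS = (1/3)·(o−1)/(a−1).
At (13, 15): MRS = 7/18.
So at (13, 15) the consumer would give up 7/18 units of o for one more unit of a.

MRS = 7/18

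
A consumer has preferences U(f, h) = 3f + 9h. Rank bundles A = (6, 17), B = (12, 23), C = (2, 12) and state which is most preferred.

Evaluate utility at each bundle:
U(A) = 171.
U(B) = 243.
U(C) = 114.
Highest utility is B, so B ≻ A ≻ C.

Bundle B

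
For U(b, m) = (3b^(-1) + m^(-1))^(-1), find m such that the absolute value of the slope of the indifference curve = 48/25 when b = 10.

For CES with ρ = -1, MRS = (3/1)·(m/b)^2.
Setting (3/1)·(m/10)^2 = 48/25 gives (m/10)^2 = 16/25, so m/10 = 0.8 and m = 8.

m = 8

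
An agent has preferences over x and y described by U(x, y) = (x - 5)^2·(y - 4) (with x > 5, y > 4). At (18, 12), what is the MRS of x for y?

MRS = 16/13

MU_x = 2·(x−5)·(y−4), MU_y = (x−5)^2.
MRS = (2/1)·(y−4)/(x−5).
At (18, 12): MRS = 16/13.
The indifference curve has slope −16/13 at this bundle.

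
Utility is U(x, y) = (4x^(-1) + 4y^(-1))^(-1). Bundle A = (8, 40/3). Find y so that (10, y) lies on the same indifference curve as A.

U depends on (x, y) only through S = 4x^(-1) + 4y^(-1), so equal utility means equal S. At (8, 40/3): S = 0.8.
With x = 10: 4·10^(-1) = 0.4, so 4y^(-1) = 0.8 − 0.4 = 0.4, i.e. y^(-1) = 0.1.
Hence y = 1/0.1 = 10.
Check: U(10, 10) = 1.25.

y = 10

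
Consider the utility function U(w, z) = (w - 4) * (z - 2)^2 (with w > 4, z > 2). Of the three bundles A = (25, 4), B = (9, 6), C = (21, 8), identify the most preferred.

Bundle C

Evaluate utility at each bundle:
U(A) = 84.
U(B) = 80.
U(C) = 612.
Highest utility is C, so C ≻ A ≻ B.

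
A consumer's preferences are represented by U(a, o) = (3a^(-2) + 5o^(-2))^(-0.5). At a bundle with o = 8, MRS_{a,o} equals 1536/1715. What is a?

a = 7

For CES with ρ = -2, MRS = (3/5)·(o/a)^3.
Setting (3/5)·(8/a)^3 = 1536/1715 gives (8/a)^3 = 512/343, so 8/a = 8/7 and a = 7.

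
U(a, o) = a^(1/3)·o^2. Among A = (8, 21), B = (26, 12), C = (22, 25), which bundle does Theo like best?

Evaluate utility at each bundle:
U(A) = 882.000.
U(B) = 426.599.
U(C) = 1751.275.
Highest utility is C, so C ≻ A ≻ B.

Bundle C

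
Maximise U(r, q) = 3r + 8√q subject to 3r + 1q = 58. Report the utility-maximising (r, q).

r* = 14, q* = 16

MU_r = 3, MU_q = 8/(2√q).
MRS = 3 ÷ (8/(2√q)).
Tangency: set MRS = p_r/p_q = 3/1 = 3.
MRS depends only on q: 0.75·√q = 3 ⇒ √q = 3/0.75 = 4 ⇒ q* = 16.
From the budget, 3·r = 58 − 1·16 = 42, so r* = 14.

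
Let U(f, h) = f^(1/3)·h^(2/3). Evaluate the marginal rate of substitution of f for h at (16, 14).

MRS = 7/16

MU_f = 1/3·f^(-2/3)·h^(2/3) and MU_h = 2/3·f^(1/3)·h^(-1/3).
MRS = MU_f/MU_h = (0.5)·h/f.
At (16, 14): MRS = 7/16.
The indifference curve has slope −7/16 at this bundle.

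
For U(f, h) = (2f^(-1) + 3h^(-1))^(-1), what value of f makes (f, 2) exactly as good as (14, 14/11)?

U depends on (f, h) only through S = 2f^(-1) + 3h^(-1), so equal utility means equal S. At (14, 14/11): S = 2.5.
With h = 2: 3·2^(-1) = 1.5, so 2f^(-1) = 2.5 − 1.5 = 1, i.e. f^(-1) = 0.5.
Hence f = 1/0.5 = 2.
Check: U(2, 2) = 0.4.

f = 2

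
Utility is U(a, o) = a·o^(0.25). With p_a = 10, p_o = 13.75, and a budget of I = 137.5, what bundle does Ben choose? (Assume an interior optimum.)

a* = 11, o* = 2

MU_a = o^(0.25) and MU_o = 0.25·a·o^(-0.75).
MRS = MU_a/MU_o = (4)·o/a.
Tangency: set MRS = p_a/p_o = 10/13.75 = 8/11.
So (4)·o/a = 8/11, i.e. o = (2/11)·a.
Substitute into the budget 10·a + 13.75·o = 137.5: 12.5·a = 137.5, so a* = 11.
Then o* = (2/11)·11 = 2.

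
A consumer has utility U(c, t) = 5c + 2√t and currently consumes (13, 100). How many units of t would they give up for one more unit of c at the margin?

MU_c = 5, MU_t = 2/(2√t).
MRS = 5 ÷ (2/(2√t)).
At (13, 100): MRS = 50.
The indifference curve has slope −50 at this bundle.

MRS = 50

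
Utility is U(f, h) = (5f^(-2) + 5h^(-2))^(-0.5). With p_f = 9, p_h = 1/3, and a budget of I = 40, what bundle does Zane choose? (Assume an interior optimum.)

For CES with ρ = -2, MRS = (h/f)^3.
Tangency: set MRS = p_f/p_h = 9/(1/3) = 27.
So (h/f)^3 = 27; taking the cube root, h/f = 3, i.e. h = 3·f.
Substitute into the budget 9·f + (1/3)·h = 40: 10·f = 40, so f* = 4 and h* = 3·4 = 12.

f* = 4, h* = 12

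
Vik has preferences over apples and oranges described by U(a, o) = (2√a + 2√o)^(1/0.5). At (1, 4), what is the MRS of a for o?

For CES with ρ = 0.5, MRS = √(o/a).
At (1, 4): MRS = 2.
The indifference curve has slope −2 at this bundle.

MRS = 2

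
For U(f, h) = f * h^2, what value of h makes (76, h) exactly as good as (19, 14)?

h = 7

U(19, 14) = 3724.
Set U(76, h) = 3724 and solve.
With f = 76: h^2 = 3724/76 = 49; taking the square root, h = 7.
Check: U(76, 7) = 3724.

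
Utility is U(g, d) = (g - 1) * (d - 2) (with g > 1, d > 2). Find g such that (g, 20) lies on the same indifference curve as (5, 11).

U(5, 11) = 36.
Set U(g, 20) = 36 and solve.
With d = 20: (20 − 2) = 18, so (g − 1) = 36/18 = 2.
So g = 1 + 2 = 3.
Check: U(3, 20) = 36.

g = 3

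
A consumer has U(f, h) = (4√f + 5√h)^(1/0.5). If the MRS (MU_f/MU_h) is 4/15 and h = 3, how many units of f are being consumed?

f = 27

For CES with ρ = 0.5, MRS = (4/5)·√(h/f).
Setting (4/5)·√(3/f) = 4/15 gives √(3/f) = 1/3, so 3/f = 1/9 and f = 27.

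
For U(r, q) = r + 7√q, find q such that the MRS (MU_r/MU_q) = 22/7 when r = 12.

MU_r = 1, MU_q = 7/(2√q).
MRS = 1 ÷ (7/(2√q)).
MRS depends only on q: (2/7)·√q = 22/7 ⇒ √q = (22/7)/(2/7) = 11 ⇒ q = 121.

q = 121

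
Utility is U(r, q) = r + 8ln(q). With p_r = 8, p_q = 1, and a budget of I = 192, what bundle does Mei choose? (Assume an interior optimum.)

MU_r = 1, MU_q = 8/q.
MRS = 1 ÷ (8/q).
Tangency: set MRS = p_r/p_q = 8/1 = 8.
MRS depends only on q: 0.125·q = 8 ⇒ q* = 8/0.125 = 64.
From the budget, 8·r = 192 − 1·64 = 128, so r* = 16.

r* = 16, q* = 64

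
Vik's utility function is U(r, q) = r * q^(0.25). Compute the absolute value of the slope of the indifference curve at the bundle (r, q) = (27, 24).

MRS = 32/9

MU_r = q^(0.25) and MU_q = 0.25·r·q^(-0.75).
MRS = MU_r/MU_q = (4)·q/r.
At (27, 24): MRS = 32/9.
So at (27, 24) the consumer would give up 32/9 units of q for one more unit of r.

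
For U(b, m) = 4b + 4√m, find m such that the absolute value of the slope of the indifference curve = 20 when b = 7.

m = 100

MU_b = 4, MU_m = 4/(2√m).
MRS = 4 ÷ (4/(2√m)).
MRS depends only on m: 2·√m = 20 ⇒ √m = 20/2 = 10 ⇒ m = 100.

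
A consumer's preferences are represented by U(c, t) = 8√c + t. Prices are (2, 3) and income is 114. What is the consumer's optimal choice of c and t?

c* = 36, t* = 14

MU_c = 8/(2√c), MU_t = 1.
MRS = 8/(2√c) ÷ 1.
Tangency: set MRS = p_c/p_t = 2/3.
MRS depends only on c: 4/√c = 2/3 ⇒ √c = 4/(2/3) = 6 ⇒ c* = 36.
From the budget, 3·t = 114 − 2·36 = 42, so t* = 14.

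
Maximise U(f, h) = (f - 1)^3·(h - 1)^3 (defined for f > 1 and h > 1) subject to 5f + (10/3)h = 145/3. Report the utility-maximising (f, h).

MU_f = 3·(f−1)^2·(h−1)^3, MU_h = 3·(f−1)^3·(h−1)^2.
MRS = (h−1)/(f−1).
Tangency: set MRS = p_f/p_h = 5/(10/3) = 1.5.
So (h − 1)/(f − 1) = 1.5, i.e. (h − 1) = 1.5·(f − 1).
Rewrite the budget in excess-of-subsistence terms: 5·(f − 1) + (10/3)·(h − 1) = 145/3 − 5·1 − (10/3)·1 = 40.
Substituting, 10·(f − 1) = 40, so f − 1 = 4 and f* = 5.
Then h − 1 = 1.5·4 = 6, so h* = 7.

f* = 5, h* = 7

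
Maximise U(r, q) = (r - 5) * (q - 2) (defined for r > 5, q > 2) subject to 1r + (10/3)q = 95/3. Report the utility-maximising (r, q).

MU_r = (q−2), MU_q = (r−5).
MRS = (q−2)/(r−5).
Tangency: set MRS = p_r/p_q = 1/(10/3) = 0.3.
So (q − 2)/(r − 5) = 0.3, i.e. (q − 2) = 0.3·(r − 5).
Rewrite the budget in excess-of-subsistence terms: 1·(r − 5) + (10/3)·(q − 2) = 95/3 − 1·5 − (10/3)·2 = 20.
Substituting, 2·(r − 5) = 20, so r − 5 = 10 and r* = 15.
Then q − 2 = 0.3·10 = 3, so q* = 5.

r* = 15, q* = 5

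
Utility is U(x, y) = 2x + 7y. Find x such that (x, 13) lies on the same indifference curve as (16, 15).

x = 23

U(16, 15) = 137.
Set U(x, 13) = 137 and solve.
2x + 7·13 = 137 ⇒ 2x = 46 ⇒ x = 23.
Check: U(23, 13) = 137.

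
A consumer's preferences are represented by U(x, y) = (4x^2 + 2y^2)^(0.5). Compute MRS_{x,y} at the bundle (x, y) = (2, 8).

For CES with ρ = 2, MRS = (4/2)·(y/x)^(-1).
At (2, 8): MRS = 0.5.
That is, one extra unit of x is worth 0.5 units of y at the margin.

MRS = 0.5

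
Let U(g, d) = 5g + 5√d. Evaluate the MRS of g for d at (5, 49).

MU_g = 5, MU_d = 5/(2√d).
MRS = 5 ÷ (5/(2√d)).
At (5, 49): MRS = 14.
The indifference curve has slope −14 at this bundle.

MRS = 14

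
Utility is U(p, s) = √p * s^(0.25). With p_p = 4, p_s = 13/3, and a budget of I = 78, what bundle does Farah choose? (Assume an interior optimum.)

p* = 13, s* = 6

MU_p = 0.5·p^(-0.5)·s^(0.25) and MU_s = 0.25·√p·s^(-0.75).
MRS = MU_p/MU_s = (2)·s/p.
Tangency: set MRS = p_p/p_s = 4/(13/3) = 12/13.
So (2)·s/p = 12/13, i.e. s = (6/13)·p.
Substitute into the budget 4·p + (13/3)·s = 78: 6·p = 78, so p* = 13.
Then s* = (6/13)·13 = 6.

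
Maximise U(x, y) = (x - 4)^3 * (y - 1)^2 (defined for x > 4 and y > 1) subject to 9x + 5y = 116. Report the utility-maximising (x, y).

x* = 9, y* = 7

MU_x = 3·(x−4)^2·(y−1)^2, MU_y = 2·(x−4)^3·(y−1).
MRS = (3/2)·(y−1)/(x−4).
Tangency: set MRS = p_x/p_y = 9/5 = 1.8.
So (3/2)·(y − 1)/(x − 4) = 1.8, i.e. (y − 1) = 1.2·(x − 4).
Rewrite the budget in excess-of-subsistence terms: 9·(x − 4) + 5·(y − 1) = 116 − 9·4 − 5·1 = 75.
Substituting, 15·(x − 4) = 75, so x − 4 = 5 and x* = 9.
Then y − 1 = 1.2·5 = 6, so y* = 7.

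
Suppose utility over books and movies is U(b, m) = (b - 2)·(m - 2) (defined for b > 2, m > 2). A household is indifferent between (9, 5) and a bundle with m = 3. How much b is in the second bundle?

b = 23

U(9, 5) = 21.
Set U(b, 3) = 21 and solve.
With m = 3: (3 − 2) = 1, so (b − 2) = 21/1 = 21.
So b = 2 + 21 = 23.
Check: U(23, 3) = 21.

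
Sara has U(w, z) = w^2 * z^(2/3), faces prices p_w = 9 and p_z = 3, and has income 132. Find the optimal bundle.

MU_w = 2·w·z^(2/3) and MU_z = 2/3·w^2·z^(-1/3).
MRS = MU_w/MU_z = (3)·z/w.
Tangency: set MRS = p_w/p_z = 9/3 = 3.
So (3)·z/w = 3, i.e. z = w.
Substitute into the budget 9·w + 3·z = 132: 12·w = 132, so w* = 11.
Then z* = 11.

w* = 11, z* = 11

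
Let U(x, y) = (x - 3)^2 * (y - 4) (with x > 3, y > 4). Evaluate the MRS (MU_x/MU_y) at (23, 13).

MU_x = 2·(x−3)·(y−4), MU_y = (x−3)^2.
MRS = (2/1)·(y−4)/(x−3).
At (23, 13): MRS = 0.9.
The indifference curve has slope −0.9 at this bundle.

MRS = 0.9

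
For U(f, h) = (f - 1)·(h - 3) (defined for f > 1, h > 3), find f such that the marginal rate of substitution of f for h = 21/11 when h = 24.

f = 12

MU_f = (h−3), MU_h = (f−1).
MRS = (h−3)/(f−1).
Substitute h = 24: MRS = 21/(f − 1). Setting this equal to 21/11 gives f − 1 = 21/(21/11) = 11, so f = 12.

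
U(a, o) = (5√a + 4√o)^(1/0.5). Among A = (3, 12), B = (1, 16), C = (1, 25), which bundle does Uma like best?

Bundle C

Evaluate utility at each bundle:
U(A) = 507.000.
U(B) = 441.000.
U(C) = 625.000.
Highest utility is C, so C ≻ A ≻ B.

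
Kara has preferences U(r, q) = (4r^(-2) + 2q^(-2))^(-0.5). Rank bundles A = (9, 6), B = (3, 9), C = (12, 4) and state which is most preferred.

Bundle A

Evaluate utility at each bundle:
U(A) = 3.087.
U(B) = 1.460.
U(C) = 2.558.
Highest utility is A, so A ≻ C ≻ B.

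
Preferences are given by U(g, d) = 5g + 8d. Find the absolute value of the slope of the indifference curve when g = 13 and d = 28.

MU_g = 5, MU_d = 8, so MRS = 5/8 = 0.625 at every bundle.
At (13, 28): MRS = 0.625.
That is, one extra unit of g is worth 0.625 units of d at the margin.

MRS = 0.625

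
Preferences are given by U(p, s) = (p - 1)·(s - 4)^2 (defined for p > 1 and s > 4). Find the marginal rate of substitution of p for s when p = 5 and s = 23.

MRS = 2.375

MU_p = (s−4)^2, MU_s = 2·(p−1)·(s−4).
MRS = (1/2)·(s−4)/(p−1).
At (5, 23): MRS = 2.375.
The indifference curve has slope −2.375 at this bundle.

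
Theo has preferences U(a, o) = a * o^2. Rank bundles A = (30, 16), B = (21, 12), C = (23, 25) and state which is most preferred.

Bundle C

Evaluate utility at each bundle:
U(A) = 7680.
U(B) = 3024.
U(C) = 14375.
Highest utility is C, so C ≻ A ≻ B.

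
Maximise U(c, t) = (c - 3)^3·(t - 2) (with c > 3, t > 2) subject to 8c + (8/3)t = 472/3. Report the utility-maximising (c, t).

c* = 15, t* = 14

MU_c = 3·(c−3)^2·(t−2), MU_t = (c−3)^3.
MRS = (3/1)·(t−2)/(c−3).
Tangency: set MRS = p_c/p_t = 8/(8/3) = 3.
So (3/1)·(t − 2)/(c − 3) = 3, i.e. (t − 2) = (c − 3).
Rewrite the budget in excess-of-subsistence terms: 8·(c − 3) + (8/3)·(t − 2) = 472/3 − 8·3 − (8/3)·2 = 128.
Substituting, (32/3)·(c − 3) = 128, so c − 3 = 12 and c* = 15.
Then t − 2 = 12, so t* = 14.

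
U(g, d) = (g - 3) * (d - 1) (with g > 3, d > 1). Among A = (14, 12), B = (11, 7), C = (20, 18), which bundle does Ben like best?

Evaluate utility at each bundle:
U(A) = 121.
U(B) = 48.
U(C) = 289.
Highest utility is C, so C ≻ A ≻ B.

Bundle C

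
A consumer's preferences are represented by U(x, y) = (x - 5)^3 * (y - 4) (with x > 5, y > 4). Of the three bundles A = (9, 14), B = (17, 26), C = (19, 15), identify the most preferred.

Evaluate utility at each bundle:
U(A) = 640.
U(B) = 38016.
U(C) = 30184.
Highest utility is B, so B ≻ C ≻ A.

Bundle B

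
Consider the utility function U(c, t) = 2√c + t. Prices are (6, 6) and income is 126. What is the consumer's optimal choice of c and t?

MU_c = 2/(2√c), MU_t = 1.
MRS = 2/(2√c) ÷ 1.
Tangency: set MRS = p_c/p_t = 6/6 = 1.
MRS depends only on c: 1/√c = 1 ⇒ √c = 1/1 = 1 ⇒ c* = 1.
From the budget, 6·t = 126 − 6·1 = 120, so t* = 20.

c* = 1, t* = 20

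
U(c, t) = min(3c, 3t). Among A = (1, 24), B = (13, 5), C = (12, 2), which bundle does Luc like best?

Evaluate utility at each bundle:
U(A) = 3.
U(B) = 15.
U(C) = 6.
Highest utility is B, so B ≻ C ≻ A.

Bundle B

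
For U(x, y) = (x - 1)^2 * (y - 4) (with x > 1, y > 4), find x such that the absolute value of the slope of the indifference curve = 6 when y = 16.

x = 5

MU_x = 2·(x−1)·(y−4), MU_y = (x−1)^2.
MRS = (2/1)·(y−4)/(x−1).
Substitute y = 16: MRS = 24/(x − 1). Setting this equal to 6 gives x − 1 = 24/6 = 4, so x = 5.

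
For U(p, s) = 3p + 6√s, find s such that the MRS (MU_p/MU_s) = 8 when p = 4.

MU_p = 3, MU_s = 6/(2√s).
MRS = 3 ÷ (6/(2√s)).
MRS depends only on s: √s = 8 ⇒ √s = 8 ⇒ s = 64.

s = 64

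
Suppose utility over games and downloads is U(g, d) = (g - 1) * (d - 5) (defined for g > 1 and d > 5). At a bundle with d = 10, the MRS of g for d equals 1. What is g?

MU_g = (d−5), MU_d = (g−1).
MRS = (d−5)/(g−1).
Substitute d = 10: MRS = 5/(g − 1). Setting this equal to 1 gives g − 1 = 5/1 = 5, so g = 6.

g = 6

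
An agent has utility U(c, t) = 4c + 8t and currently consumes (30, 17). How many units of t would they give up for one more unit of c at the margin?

MRS = 0.5

MU_c = 4, MU_t = 8, so MRS = 4/8 = 0.5 at every bundle.
At (30, 17): MRS = 0.5.
The indifference curve has slope −0.5 at this bundle.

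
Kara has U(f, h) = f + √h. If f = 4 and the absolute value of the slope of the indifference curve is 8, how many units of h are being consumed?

h = 16

MU_f = 1, MU_h = 1/(2√h).
MRS = 1 ÷ (1/(2√h)).
MRS depends only on h: 2·√h = 8 ⇒ √h = 8/2 = 4 ⇒ h = 16.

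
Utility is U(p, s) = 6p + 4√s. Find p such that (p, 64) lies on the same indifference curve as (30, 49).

U(30, 49) = 208.
Set U(p, 64) = 208 and solve.
With s = 64: √64 = 8, so 6p = 208 − 4·8 = 176 and p = 88/3.
Check: U(88/3, 64) = 208.

p = 88/3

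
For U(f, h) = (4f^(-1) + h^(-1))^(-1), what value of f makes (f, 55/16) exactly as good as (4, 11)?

f = 5

U depends on (f, h) only through S = 4f^(-1) + h^(-1), so equal utility means equal S. At (4, 11): S = 12/11.
With h = 55/16: (55/16)^(-1) = 16/55, so 4f^(-1) = 12/11 − 16/55 = 0.8, i.e. f^(-1) = 0.2.
Hence f = 1/0.2 = 5.
Check: U(5, 55/16) = 0.9167.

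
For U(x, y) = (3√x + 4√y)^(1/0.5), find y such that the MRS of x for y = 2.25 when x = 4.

For CES with ρ = 0.5, MRS = (3/4)·√(y/x).
Setting (3/4)·√(y/4) = 2.25 gives √(y/4) = 3, so y/4 = 9 and y = 36.

y = 36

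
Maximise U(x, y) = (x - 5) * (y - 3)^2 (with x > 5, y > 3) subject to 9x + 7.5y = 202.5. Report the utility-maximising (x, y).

MU_x = (y−3)^2, MU_y = 2·(x−5)·(y−3).
MRS = (1/2)·(y−3)/(x−5).
Tangency: set MRS = p_x/p_y = 9/7.5 = 1.2.
So (1/2)·(y − 3)/(x − 5) = 1.2, i.e. (y − 3) = 2.4·(x − 5).
Rewrite the budget in excess-of-subsistence terms: 9·(x − 5) + 7.5·(y − 3) = 202.5 − 9·5 − 7.5·3 = 135.
Substituting, 27·(x − 5) = 135, so x − 5 = 5 and x* = 10.
Then y − 3 = 2.4·5 = 12, so y* = 15.

x* = 10, y* = 15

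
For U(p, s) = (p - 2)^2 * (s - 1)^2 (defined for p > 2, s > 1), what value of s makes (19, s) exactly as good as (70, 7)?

s = 25

U(70, 7) = 166464.
Set U(19, s) = 166464 and solve.
With p = 19: (19 − 2)^2 = 289, so (s − 1)^2 = 166464/289 = 576.
Taking the square root (with s > 1): s − 1 = 24, so s = 25.
Check: U(19, 25) = 166464.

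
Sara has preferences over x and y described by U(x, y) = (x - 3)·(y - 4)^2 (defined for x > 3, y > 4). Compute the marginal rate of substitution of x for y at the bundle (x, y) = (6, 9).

MRS = 5/6

MU_x = (y−4)^2, MU_y = 2·(x−3)·(y−4).
MRS = (1/2)·(y−4)/(x−3).
At (6, 9): MRS = 5/6.
That is, one extra unit of x is worth 5/6 units of y at the margin.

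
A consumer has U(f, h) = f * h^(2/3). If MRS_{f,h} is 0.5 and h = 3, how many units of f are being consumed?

f = 9

MU_f = h^(2/3) and MU_h = 2/3·f·h^(-1/3).
MRS = MU_f/MU_h = (1.5)·h/f.
Substitute h = 3: MRS = 4.5/f. Setting 4.5/f = 0.5 gives f = 4.5/0.5 = 9.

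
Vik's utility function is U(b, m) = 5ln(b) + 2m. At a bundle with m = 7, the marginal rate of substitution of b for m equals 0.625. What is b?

b = 4

MU_b = 5/b, MU_m = 2.
MRS = 5/b ÷ 2.
MRS depends only on b: 2.5/b = 0.625 ⇒ b = 2.5/0.625 = 4.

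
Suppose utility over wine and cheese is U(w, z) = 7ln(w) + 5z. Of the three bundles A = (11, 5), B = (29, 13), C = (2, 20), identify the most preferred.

Bundle C

Evaluate utility at each bundle:
U(A) = 41.785.
U(B) = 88.571.
U(C) = 104.852.
Highest utility is C, so C ≻ B ≻ A.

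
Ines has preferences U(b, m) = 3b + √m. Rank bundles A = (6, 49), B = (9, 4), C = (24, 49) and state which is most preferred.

Bundle C

Evaluate utility at each bundle:
U(A) = 25.000.
U(B) = 29.000.
U(C) = 79.000.
Highest utility is C, so C ≻ B ≻ A.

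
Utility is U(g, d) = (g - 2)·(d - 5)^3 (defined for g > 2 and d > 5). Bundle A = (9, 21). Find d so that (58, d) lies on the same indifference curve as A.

d = 13

U(9, 21) = 28672.
Set U(58, d) = 28672 and solve.
With g = 58: (58 − 2) = 56, so (d − 5)^3 = 28672/56 = 512.
Taking the cube root (with d > 5): d − 5 = 8, so d = 13.
Check: U(58, 13) = 28672.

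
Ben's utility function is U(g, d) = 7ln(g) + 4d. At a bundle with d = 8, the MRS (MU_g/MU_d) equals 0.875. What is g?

g = 2

MU_g = 7/g, MU_d = 4.
MRS = 7/g ÷ 4.
MRS depends only on g: 1.75/g = 0.875 ⇒ g = 1.75/0.875 = 2.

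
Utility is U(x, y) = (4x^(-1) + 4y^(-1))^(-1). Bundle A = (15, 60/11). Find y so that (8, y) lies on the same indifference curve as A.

U depends on (x, y) only through S = 4x^(-1) + 4y^(-1), so equal utility means equal S. At (15, 60/11): S = 1.
With x = 8: 4·8^(-1) = 0.5, so 4y^(-1) = 1 − 0.5 = 0.5, i.e. y^(-1) = 0.125.
Hence y = 1/0.125 = 8.
Check: U(8, 8) = 1.

y = 8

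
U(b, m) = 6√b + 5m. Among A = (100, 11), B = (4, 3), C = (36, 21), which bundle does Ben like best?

Bundle C

Evaluate utility at each bundle:
U(A) = 115.000.
U(B) = 27.000.
U(C) = 141.000.
Highest utility is C, so C ≻ A ≻ B.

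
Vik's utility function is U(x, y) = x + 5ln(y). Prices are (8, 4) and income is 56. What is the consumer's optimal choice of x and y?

x* = 2, y* = 10

MU_x = 1, MU_y = 5/y.
MRS = 1 ÷ (5/y).
Tangency: set MRS = p_x/p_y = 8/4 = 2.
MRS depends only on y: 0.2·y = 2 ⇒ y* = 2/0.2 = 10.
From the budget, 8·x = 56 − 4·10 = 16, so x* = 2.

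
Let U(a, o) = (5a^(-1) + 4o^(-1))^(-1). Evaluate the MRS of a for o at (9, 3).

For CES with ρ = -1, MRS = (5/4)·(o/a)^2.
At (9, 3): MRS = 5/36.
That is, one extra unit of a is worth 5/36 units of o at the margin.

MRS = 5/36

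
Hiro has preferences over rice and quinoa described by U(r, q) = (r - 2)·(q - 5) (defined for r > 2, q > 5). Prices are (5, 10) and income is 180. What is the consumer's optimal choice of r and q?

r* = 14, q* = 11

MU_r = (q−5), MU_q = (r−2).
MRS = (q−5)/(r−2).
Tangency: set MRS = p_r/p_q = 5/10 = 0.5.
So (q − 5)/(r − 2) = 0.5, i.e. (q − 5) = 0.5·(r − 2).
Rewrite the budget in excess-of-subsistence terms: 5·(r − 2) + 10·(q − 5) = 180 − 5·2 − 10·5 = 120.
Substituting, 10·(r − 2) = 120, so r − 2 = 12 and r* = 14.
Then q − 5 = 0.5·12 = 6, so q* = 11.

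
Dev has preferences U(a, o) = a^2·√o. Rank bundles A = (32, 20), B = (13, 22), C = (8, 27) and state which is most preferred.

Evaluate utility at each bundle:
U(A) = 4579.467.
U(B) = 792.680.
U(C) = 332.554.
Highest utility is A, so A ≻ B ≻ C.

Bundle A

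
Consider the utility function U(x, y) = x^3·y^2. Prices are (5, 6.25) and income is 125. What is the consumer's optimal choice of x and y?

x* = 15, y* = 8

MU_x = 3·x^2·y^2 and MU_y = 2·x^3·y.
MRS = MU_x/MU_y = (3/2)·y/x.
Tangency: set MRS = p_x/p_y = 5/6.25 = 0.8.
So (3/2)·y/x = 0.8, i.e. y = (8/15)·x.
Substitute into the budget 5·x + 6.25·y = 125: (25/3)·x = 125, so x* = 15.
Then y* = (8/15)·15 = 8.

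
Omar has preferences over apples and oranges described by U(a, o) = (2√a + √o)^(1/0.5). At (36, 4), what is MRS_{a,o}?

For CES with ρ = 0.5, MRS = (2/1)·√(o/a).
At (36, 4): MRS = 2/3.
So at (36, 4) the consumer would give up 2/3 units of o for one more unit of a.

MRS = 2/3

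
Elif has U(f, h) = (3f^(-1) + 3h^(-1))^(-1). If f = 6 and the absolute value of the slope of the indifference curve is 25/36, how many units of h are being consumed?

h = 5

For CES with ρ = -1, MRS = (h/f)^2.
Setting (h/6)^2 = 25/36 gives h/6 = 5/6 and h = 5.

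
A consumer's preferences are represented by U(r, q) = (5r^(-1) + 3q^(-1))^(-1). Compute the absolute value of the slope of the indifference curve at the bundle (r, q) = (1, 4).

For CES with ρ = -1, MRS = (5/3)·(q/r)^2.
At (1, 4): MRS = 80/3.
The indifference curve has slope −80/3 at this bundle.

MRS = 80/3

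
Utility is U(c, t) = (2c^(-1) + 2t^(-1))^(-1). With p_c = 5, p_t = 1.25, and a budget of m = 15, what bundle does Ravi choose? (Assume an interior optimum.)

c* = 2, t* = 4

For CES with ρ = -1, MRS = (t/c)^2.
Tangency: set MRS = p_c/p_t = 5/1.25 = 4.
So (t/c)^2 = 4; taking the square root, t/c = 2, i.e. t = 2·c.
Substitute into the budget 5·c + 1.25·t = 15: 7.5·c = 15, so c* = 2 and t* = 2·2 = 4.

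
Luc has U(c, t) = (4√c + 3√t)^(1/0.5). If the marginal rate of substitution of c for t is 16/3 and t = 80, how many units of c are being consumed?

c = 5

For CES with ρ = 0.5, MRS = (4/3)·√(t/c).
Setting (4/3)·√(80/c) = 16/3 gives √(80/c) = 4, so 80/c = 16 and c = 5.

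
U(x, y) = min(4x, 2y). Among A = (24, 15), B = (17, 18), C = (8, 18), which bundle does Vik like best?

Bundle B

Evaluate utility at each bundle:
U(A) = 30.
U(B) = 36.
U(C) = 32.
Highest utility is B, so B ≻ C ≻ A.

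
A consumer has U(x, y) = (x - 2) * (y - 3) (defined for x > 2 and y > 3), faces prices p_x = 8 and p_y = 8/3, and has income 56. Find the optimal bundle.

MU_x = (y−3), MU_y = (x−2).
MRS = (y−3)/(x−2).
Tangency: set MRS = p_x/p_y = 8/(8/3) = 3.
So (y − 3)/(x − 2) = 3, i.e. (y − 3) = 3·(x − 2).
Rewrite the budget in excess-of-subsistence terms: 8·(x − 2) + (8/3)·(y − 3) = 56 − 8·2 − (8/3)·3 = 32.
Substituting, 16·(x − 2) = 32, so x − 2 = 2 and x* = 4.
Then y − 3 = 3·2 = 6, so y* = 9.

x* = 4, y* = 9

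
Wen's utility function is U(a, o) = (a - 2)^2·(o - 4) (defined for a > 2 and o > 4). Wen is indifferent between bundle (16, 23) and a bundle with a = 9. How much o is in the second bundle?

o = 80

U(16, 23) = 3724.
Set U(9, o) = 3724 and solve.
With a = 9: (9 − 2)^2 = 49, so (o − 4) = 3724/49 = 76.
So o = 4 + 76 = 80.
Check: U(9, 80) = 3724.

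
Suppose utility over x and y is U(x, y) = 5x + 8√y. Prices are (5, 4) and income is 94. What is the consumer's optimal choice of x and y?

MU_x = 5, MU_y = 8/(2√y).
MRS = 5 ÷ (8/(2√y)).
Tangency: set MRS = p_x/p_y = 5/4 = 1.25.
MRS depends only on y: 1.25·√y = 1.25 ⇒ √y = 1.25/1.25 = 1 ⇒ y* = 1.
From the budget, 5·x = 94 − 4·1 = 90, so x* = 18.

x* = 18, y* = 1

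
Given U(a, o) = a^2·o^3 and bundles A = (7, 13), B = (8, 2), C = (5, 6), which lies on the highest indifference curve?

Bundle A

Evaluate utility at each bundle:
U(A) = 107653.
U(B) = 512.
U(C) = 5400.
Highest utility is A, so A ≻ C ≻ B.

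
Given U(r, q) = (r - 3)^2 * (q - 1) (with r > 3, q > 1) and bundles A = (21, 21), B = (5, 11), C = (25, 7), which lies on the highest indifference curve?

Evaluate utility at each bundle:
U(A) = 6480.
U(B) = 40.
U(C) = 2904.
Highest utility is A, so A ≻ C ≻ B.

Bundle A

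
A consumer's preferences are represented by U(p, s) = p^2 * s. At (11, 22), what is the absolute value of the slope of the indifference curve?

MRS = 4

MU_p = 2·p·s and MU_s = p^2.
MRS = MU_p/MU_s = (2/1)·s/p.
At (11, 22): MRS = 4.
So at (11, 22) the consumer would give up 4 units of s for one more unit of p.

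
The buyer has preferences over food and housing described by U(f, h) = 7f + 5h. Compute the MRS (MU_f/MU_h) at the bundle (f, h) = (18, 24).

MRS = 1.4

MU_f = 7, MU_h = 5, so MRS = 7/5 = 1.4 at every bundle.
At (18, 24): MRS = 1.4.
The indifference curve has slope −1.4 at this bundle.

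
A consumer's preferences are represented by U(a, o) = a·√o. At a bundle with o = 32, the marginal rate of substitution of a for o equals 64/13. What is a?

a = 13

MU_a = √o and MU_o = 0.5·a·o^(-0.5).
MRS = MU_a/MU_o = (2)·o/a.
Substitute o = 32: MRS = 64/a. Setting 64/a = 64/13 gives a = 64/(64/13) = 13.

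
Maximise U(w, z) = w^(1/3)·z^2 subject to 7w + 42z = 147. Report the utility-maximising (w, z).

MU_w = 1/3·w^(-2/3)·z^2 and MU_z = 2·w^(1/3)·z.
MRS = MU_w/MU_z = (1/6)·z/w.
Tangency: set MRS = p_w/p_z = 7/42 = 1/6.
So (1/6)·z/w = 1/6, i.e. z = w.
Substitute into the budget 7·w + 42·z = 147: 49·w = 147, so w* = 3.
Then z* = 3.

w* = 3, z* = 3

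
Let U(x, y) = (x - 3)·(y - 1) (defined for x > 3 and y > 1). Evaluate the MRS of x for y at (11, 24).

MU_x = (y−1), MU_y = (x−3).
MRS = (y−1)/(x−3).
At (11, 24): MRS = 2.875.
The indifference curve has slope −2.875 at this bundle.

MRS = 2.875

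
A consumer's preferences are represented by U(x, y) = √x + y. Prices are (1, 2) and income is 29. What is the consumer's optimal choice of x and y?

MU_x = 1/(2√x), MU_y = 1.
MRS = 1/(2√x) ÷ 1.
Tangency: set MRS = p_x/p_y = 1/2 = 0.5.
MRS depends only on x: 0.5/√x = 0.5 ⇒ √x = 0.5/0.5 = 1 ⇒ x* = 1.
From the budget, 2·y = 29 − 1·1 = 28, so y* = 14.

x* = 1, y* = 14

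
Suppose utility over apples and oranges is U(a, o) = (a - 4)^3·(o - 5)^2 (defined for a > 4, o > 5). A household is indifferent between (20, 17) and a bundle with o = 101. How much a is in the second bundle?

a = 8

U(20, 17) = 589824.
Set U(a, 101) = 589824 and solve.
With o = 101: (101 − 5)^2 = 9216, so (a − 4)^3 = 589824/9216 = 64.
Taking the cube root (with a > 4): a − 4 = 4, so a = 8.
Check: U(8, 101) = 589824.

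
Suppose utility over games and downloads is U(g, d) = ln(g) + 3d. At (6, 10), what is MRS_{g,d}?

MRS = 1/18

MU_g = 1/g, MU_d = 3.
MRS = 1/g ÷ 3.
At (6, 10): MRS = 1/18.
That is, one extra unit of g is worth 1/18 units of d at the margin.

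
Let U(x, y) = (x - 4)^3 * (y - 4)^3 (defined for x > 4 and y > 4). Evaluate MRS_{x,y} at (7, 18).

MRS = 14/3

MU_x = 3·(x−4)^2·(y−4)^3, MU_y = 3·(x−4)^3·(y−4)^2.
MRS = (y−4)/(x−4).
At (7, 18): MRS = 14/3.
So at (7, 18) the consumer would give up 14/3 units of y for one more unit of x.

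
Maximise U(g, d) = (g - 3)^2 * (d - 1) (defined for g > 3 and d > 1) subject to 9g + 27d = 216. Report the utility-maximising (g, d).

g* = 15, d* = 3

MU_g = 2·(g−3)·(d−1), MU_d = (g−3)^2.
MRS = (2/1)·(d−1)/(g−3).
Tangency: set MRS = p_g/p_d = 9/27 = 1/3.
So (2/1)·(d − 1)/(g − 3) = 1/3, i.e. (d − 1) = (1/6)·(g − 3).
Rewrite the budget in excess-of-subsistence terms: 9·(g − 3) + 27·(d − 1) = 216 − 9·3 − 27·1 = 162.
Substituting, 13.5·(g − 3) = 162, so g − 3 = 12 and g* = 15.
Then d − 1 = (1/6)·12 = 2, so d* = 3.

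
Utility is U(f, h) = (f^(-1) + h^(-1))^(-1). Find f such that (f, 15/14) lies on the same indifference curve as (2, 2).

f = 15

U depends on (f, h) only through S = f^(-1) + h^(-1), so equal utility means equal S. At (2, 2): S = 1.
With h = 15/14: (15/14)^(-1) = 14/15, so f^(-1) = 1 − 14/15 = 1/15.
Hence f = 1/(1/15) = 15.
Check: U(15, 15/14) = 1.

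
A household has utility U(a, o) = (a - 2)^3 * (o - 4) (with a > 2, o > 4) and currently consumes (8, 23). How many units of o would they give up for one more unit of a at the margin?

MU_a = 3·(a−2)^2·(o−4), MU_o = (a−2)^3.
MRS = (3/1)·(o−4)/(a−2).
At (8, 23): MRS = 9.5.
That is, one extra unit of a is worth 9.5 units of o at the margin.

MRS = 9.5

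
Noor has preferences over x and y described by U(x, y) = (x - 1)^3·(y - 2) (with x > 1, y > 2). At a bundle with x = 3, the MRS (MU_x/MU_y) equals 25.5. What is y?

MU_x = 3·(x−1)^2·(y−2), MU_y = (x−1)^3.
MRS = (3/1)·(y−2)/(x−1).
Substitute x = 3: MRS = (y − 2)/(2/3). Setting this equal to 25.5 gives y − 2 = 25.5·(2/3) = 17, so y = 19.

y = 19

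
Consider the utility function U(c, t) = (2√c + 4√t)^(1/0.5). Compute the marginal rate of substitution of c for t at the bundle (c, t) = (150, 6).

For CES with ρ = 0.5, MRS = (2/4)·√(t/c).
At (150, 6): MRS = 0.1.
That is, one extra unit of c is worth 0.1 units of t at the margin.

MRS = 0.1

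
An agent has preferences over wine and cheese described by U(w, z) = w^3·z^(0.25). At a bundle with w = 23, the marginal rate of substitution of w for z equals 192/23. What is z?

z = 16

MU_w = 3·w^2·z^(0.25) and MU_z = 0.25·w^3·z^(-0.75).
MRS = MU_w/MU_z = (12)·z/w.
Substitute w = 23: MRS = z/(23/12). Setting z/(23/12) = 192/23 gives z = (192/23)·(23/12) = 16.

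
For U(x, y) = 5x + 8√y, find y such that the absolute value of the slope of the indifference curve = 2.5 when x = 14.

y = 4

MU_x = 5, MU_y = 8/(2√y).
MRS = 5 ÷ (8/(2√y)).
MRS depends only on y: 1.25·√y = 2.5 ⇒ √y = 2.5/1.25 = 2 ⇒ y = 4.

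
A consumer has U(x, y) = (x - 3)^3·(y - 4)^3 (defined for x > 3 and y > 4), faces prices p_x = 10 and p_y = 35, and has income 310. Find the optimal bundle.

x* = 10, y* = 6

MU_x = 3·(x−3)^2·(y−4)^3, MU_y = 3·(x−3)^3·(y−4)^2.
MRS = (y−4)/(x−3).
Tangency: set MRS = p_x/p_y = 10/35 = 2/7.
So (y − 4)/(x − 3) = 2/7, i.e. (y − 4) = (2/7)·(x − 3).
Rewrite the budget in excess-of-subsistence terms: 10·(x − 3) + 35·(y − 4) = 310 − 10·3 − 35·4 = 140.
Substituting, 20·(x − 3) = 140, so x − 3 = 7 and x* = 10.
Then y − 4 = (2/7)·7 = 2, so y* = 6.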